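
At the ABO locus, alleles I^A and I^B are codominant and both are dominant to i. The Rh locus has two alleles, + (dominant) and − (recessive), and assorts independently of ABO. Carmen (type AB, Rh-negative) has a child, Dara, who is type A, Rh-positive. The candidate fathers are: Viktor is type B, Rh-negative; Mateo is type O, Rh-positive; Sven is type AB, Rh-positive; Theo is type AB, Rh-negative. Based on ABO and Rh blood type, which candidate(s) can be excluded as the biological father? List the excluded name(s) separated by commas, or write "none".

Viktor, Theo

A candidate is excluded only if no genotype consistent with his phenotype could produce a type A, Rh-positive child with a type AB, Rh-negative mother.
Viktor (type B, Rh-): no genotype consistent with that phenotype can produce a type-A Rh+ child with a type-AB mother.
Theo (type AB, Rh-): no genotype consistent with that phenotype can produce a type-A Rh+ child with a type-AB mother.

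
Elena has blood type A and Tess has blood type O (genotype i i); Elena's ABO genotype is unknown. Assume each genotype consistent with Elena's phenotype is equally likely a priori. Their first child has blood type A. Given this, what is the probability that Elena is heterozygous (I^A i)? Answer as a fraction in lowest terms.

Possible genotypes: Elena ∈ {I^A I^A, I^A i}; Tess ∈ {i i}.
Weight each parental genotype pair by prior × P(type-A child):
  I^A I^A × i i: posterior weight 2/3.
  I^A i × i i: posterior weight 1/3.
Sum the posterior weight over pairs where Elena is I^A i: 1/3.

1/3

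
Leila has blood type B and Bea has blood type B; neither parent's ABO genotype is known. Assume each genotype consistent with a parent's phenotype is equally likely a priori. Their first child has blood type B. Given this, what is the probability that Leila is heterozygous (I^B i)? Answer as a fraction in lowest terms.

7/15

Possible genotypes: Leila ∈ {I^B I^B, I^B i}; Bea ∈ {I^B I^B, I^B i}.
Weight each parental genotype pair by prior × P(type-B child):
  I^B I^B × I^B I^B: posterior weight 4/15.
  I^B I^B × I^B i: posterior weight 4/15.
  I^B i × I^B I^B: posterior weight 4/15.
  I^B i × I^B i: posterior weight 1/5.
Sum the posterior weight over pairs where Leila is I^B i: 7/15.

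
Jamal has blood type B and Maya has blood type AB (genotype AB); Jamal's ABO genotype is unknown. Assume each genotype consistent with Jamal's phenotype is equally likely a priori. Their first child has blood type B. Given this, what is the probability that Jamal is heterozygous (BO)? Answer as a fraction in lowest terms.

1/2

Possible genotypes: Jamal ∈ {BB, BO}; Maya ∈ {AB}.
Weight each parental genotype pair by prior × P(type-B child):
  BB × AB: posterior weight 1/2.
  BO × AB: posterior weight 1/2.
Sum the posterior weight over pairs where Jamal is BO: 1/2.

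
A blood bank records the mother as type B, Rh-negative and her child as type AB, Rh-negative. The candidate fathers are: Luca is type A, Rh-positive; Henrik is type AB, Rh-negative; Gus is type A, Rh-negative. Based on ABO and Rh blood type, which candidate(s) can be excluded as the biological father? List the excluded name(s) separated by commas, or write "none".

none

A candidate is excluded only if no genotype consistent with his phenotype could produce a type AB, Rh-negative child with a type B, Rh-negative mother.
Every candidate has at least one consistent genotype combination, so none can be excluded.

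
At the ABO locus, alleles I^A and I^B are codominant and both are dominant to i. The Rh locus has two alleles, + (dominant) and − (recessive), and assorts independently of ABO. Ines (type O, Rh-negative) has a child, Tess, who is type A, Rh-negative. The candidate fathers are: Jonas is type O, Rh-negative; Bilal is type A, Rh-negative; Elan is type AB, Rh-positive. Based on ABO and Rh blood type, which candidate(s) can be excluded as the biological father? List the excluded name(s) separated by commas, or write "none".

Jonas

A candidate is excluded only if no genotype consistent with his phenotype could produce a type A, Rh-negative child with a type O, Rh-negative mother.
Jonas (type O, Rh-): no genotype consistent with that phenotype can produce a type-A Rh- child with a type-O mother.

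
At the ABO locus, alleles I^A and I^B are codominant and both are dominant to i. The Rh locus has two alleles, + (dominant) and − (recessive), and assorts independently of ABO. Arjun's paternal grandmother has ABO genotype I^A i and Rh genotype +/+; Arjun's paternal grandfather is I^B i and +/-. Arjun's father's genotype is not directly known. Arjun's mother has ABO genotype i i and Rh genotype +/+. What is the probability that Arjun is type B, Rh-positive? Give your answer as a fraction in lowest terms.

Arjun's father's ABO genotype from I^A i × I^B i: 1/4 I^A I^B, 1/4 I^A i, 1/4 I^B i, 1/4 i i.
Crossing each possibility with the mother i i and summing P(type B): 1/4·1/2 + 1/4·0 + 1/4·1/2 + 1/4·0 = 1/4.
Similarly for Rh via the father's Rh distribution: P(Rh+) = 1.
Independent loci: 1/4 × 1 = 1/4.

1/4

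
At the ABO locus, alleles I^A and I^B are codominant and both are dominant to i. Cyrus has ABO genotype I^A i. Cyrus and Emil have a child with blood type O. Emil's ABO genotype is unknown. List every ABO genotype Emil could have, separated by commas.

I^A i, I^B i, i i

For each candidate genotype of Emil, check whether crossing it with I^A i can produce every observed child phenotype.
  I^A I^A → possible child types {A} ✗
  I^A I^B → possible child types {A, B, AB} ✗
  I^A i → possible child types {O, A} ✓
  I^B I^B → possible child types {B, AB} ✗
  I^B i → possible child types {O, A, B, AB} ✓
  i i → possible child types {O, A} ✓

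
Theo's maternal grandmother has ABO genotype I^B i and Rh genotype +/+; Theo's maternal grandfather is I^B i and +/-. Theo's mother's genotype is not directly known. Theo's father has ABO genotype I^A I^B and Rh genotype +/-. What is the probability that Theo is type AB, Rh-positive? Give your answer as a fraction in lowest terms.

7/32

Theo's mother's ABO genotype from I^B i × I^B i: 1/4 I^B I^B, 1/2 I^B i, 1/4 i i.
Crossing each possibility with the father I^A I^B and summing P(type AB): 1/4·1/2 + 1/2·1/4 + 1/4·0 = 1/4.
Similarly for Rh via the mother's Rh distribution: P(Rh+) = 7/8.
Independent loci: 1/4 × 7/8 = 7/32.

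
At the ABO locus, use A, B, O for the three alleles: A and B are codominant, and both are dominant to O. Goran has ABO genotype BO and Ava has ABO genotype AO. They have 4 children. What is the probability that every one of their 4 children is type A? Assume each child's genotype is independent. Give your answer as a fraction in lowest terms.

ABO cross BO × AO → 1/4 O, 1/4 A, 1/4 B, 1/4 AB.
So P(type A) = 1/4 per child.
All 4 independent: (1/4)^4 = 1/256.

1/256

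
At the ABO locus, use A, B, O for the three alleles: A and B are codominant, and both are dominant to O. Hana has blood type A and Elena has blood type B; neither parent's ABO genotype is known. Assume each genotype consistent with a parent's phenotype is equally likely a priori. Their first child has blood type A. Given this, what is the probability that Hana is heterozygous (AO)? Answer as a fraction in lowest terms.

1/3

Possible genotypes: Hana ∈ {AA, AO}; Elena ∈ {BB, BO}.
Weight each parental genotype pair by prior × P(type-A child):
  AA × BO: posterior weight 2/3.
  AO × BO: posterior weight 1/3.
Sum the posterior weight over pairs where Hana is AO: 1/3.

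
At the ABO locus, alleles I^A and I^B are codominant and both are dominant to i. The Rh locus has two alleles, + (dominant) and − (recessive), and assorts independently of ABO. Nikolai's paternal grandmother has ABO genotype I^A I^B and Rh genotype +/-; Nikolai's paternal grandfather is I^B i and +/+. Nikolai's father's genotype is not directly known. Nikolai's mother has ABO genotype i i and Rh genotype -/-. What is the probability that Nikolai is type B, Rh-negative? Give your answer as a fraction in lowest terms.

1/8

Nikolai's father's ABO genotype from I^A I^B × I^B i: 1/4 I^A I^B, 1/4 I^A i, 1/4 I^B I^B, 1/4 I^B i.
Crossing each possibility with the mother i i and summing P(type B): 1/4·1/2 + 1/4·0 + 1/4·1 + 1/4·1/2 = 1/2.
Similarly for Rh via the father's Rh distribution: P(Rh-) = 1/4.
Independent loci: 1/2 × 1/4 = 1/8.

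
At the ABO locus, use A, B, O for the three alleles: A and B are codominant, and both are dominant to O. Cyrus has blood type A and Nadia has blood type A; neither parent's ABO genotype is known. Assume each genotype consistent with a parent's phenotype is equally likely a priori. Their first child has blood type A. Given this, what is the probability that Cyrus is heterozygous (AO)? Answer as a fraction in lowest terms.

7/15

Possible genotypes: Cyrus ∈ {AA, AO}; Nadia ∈ {AA, AO}.
Weight each parental genotype pair by prior × P(type-A child):
  AA × AA: posterior weight 4/15.
  AA × AO: posterior weight 4/15.
  AO × AA: posterior weight 4/15.
  AO × AO: posterior weight 1/5.
Sum the posterior weight over pairs where Cyrus is AO: 7/15.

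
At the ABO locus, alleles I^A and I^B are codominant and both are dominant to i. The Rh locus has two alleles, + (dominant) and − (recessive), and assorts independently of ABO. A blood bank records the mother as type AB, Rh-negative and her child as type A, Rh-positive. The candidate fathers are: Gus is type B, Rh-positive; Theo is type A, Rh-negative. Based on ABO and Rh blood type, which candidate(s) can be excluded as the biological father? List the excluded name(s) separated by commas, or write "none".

A candidate is excluded only if no genotype consistent with his phenotype could produce a type A, Rh-positive child with a type AB, Rh-negative mother.
Theo (type A, Rh-): no genotype consistent with that phenotype can produce a type-A Rh+ child with a type-AB mother.

Theo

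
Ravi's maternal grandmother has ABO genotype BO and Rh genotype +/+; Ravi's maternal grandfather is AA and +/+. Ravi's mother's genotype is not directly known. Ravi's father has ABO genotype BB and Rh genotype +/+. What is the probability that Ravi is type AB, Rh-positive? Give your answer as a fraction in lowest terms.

Ravi's mother's ABO genotype from BO × AA: 1/2 AB, 1/2 AO.
Crossing each possibility with the father BB and summing P(type AB): 1/2·1/2 + 1/2·1/2 = 1/2.
Similarly for Rh via the mother's Rh distribution: P(Rh+) = 1.
Independent loci: 1/2 × 1 = 1/2.

1/2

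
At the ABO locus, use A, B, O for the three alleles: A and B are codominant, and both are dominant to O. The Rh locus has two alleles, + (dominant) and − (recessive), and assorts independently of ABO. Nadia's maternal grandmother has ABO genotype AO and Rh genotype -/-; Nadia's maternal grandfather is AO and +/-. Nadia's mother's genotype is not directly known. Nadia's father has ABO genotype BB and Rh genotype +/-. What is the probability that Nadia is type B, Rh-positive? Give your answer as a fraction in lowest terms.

Nadia's mother's ABO genotype from AO × AO: 1/4 AA, 1/2 AO, 1/4 OO.
Crossing each possibility with the father BB and summing P(type B): 1/4·0 + 1/2·1/2 + 1/4·1 = 1/2.
Similarly for Rh via the mother's Rh distribution: P(Rh+) = 5/8.
Independent loci: 1/2 × 5/8 = 5/16.

5/16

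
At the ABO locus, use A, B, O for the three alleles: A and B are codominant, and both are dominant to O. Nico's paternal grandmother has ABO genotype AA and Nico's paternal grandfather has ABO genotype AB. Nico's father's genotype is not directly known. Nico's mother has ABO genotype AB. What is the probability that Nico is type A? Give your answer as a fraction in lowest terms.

3/8

Nico's father's ABO genotype from AA × AB: 1/2 AA, 1/2 AB.
Crossing each possibility with the mother AB and summing P(type A): 1/2·1/2 + 1/2·1/4 = 3/8.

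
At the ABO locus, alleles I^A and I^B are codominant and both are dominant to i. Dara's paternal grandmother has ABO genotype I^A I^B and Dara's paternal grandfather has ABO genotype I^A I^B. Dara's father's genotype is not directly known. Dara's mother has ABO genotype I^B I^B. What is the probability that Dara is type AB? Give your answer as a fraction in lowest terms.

Dara's father's ABO genotype from I^A I^B × I^A I^B: 1/4 I^A I^A, 1/2 I^A I^B, 1/4 I^B I^B.
Crossing each possibility with the mother I^B I^B and summing P(type AB): 1/4·1 + 1/2·1/2 + 1/4·0 = 1/2.

1/2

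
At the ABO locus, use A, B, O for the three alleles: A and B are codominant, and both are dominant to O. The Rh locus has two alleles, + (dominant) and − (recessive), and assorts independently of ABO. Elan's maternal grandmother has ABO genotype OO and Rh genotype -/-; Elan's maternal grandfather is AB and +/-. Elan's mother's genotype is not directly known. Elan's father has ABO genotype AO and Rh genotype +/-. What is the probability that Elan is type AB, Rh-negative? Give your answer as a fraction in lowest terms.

3/64

Elan's mother's ABO genotype from OO × AB: 1/2 AO, 1/2 BO.
Crossing each possibility with the father AO and summing P(type AB): 1/2·0 + 1/2·1/4 = 1/8.
Similarly for Rh via the mother's Rh distribution: P(Rh-) = 3/8.
Independent loci: 1/8 × 3/8 = 3/64.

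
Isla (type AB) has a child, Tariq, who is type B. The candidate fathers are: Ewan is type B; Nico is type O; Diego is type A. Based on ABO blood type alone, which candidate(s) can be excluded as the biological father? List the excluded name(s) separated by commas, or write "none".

none

A candidate is excluded only if no genotype consistent with his phenotype could produce a type B child with a type AB mother.
Every candidate has at least one consistent genotype combination, so none can be excluded.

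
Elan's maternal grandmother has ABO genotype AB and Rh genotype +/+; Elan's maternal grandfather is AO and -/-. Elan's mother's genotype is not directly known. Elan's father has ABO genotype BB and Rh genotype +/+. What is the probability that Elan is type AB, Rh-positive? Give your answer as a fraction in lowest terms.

1/2

Elan's mother's ABO genotype from AB × AO: 1/4 AA, 1/4 AB, 1/4 AO, 1/4 BO.
Crossing each possibility with the father BB and summing P(type AB): 1/4·1 + 1/4·1/2 + 1/4·1/2 + 1/4·0 = 1/2.
Similarly for Rh via the mother's Rh distribution: P(Rh+) = 1.
Independent loci: 1/2 × 1 = 1/2.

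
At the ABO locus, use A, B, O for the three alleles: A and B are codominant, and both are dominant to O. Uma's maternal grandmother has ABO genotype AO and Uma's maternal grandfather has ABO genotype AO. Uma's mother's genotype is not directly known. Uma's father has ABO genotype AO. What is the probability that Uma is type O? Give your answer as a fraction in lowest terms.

1/4

Uma's mother's ABO genotype from AO × AO: 1/4 AA, 1/2 AO, 1/4 OO.
Crossing each possibility with the father AO and summing P(type O): 1/4·0 + 1/2·1/4 + 1/4·1/2 = 1/4.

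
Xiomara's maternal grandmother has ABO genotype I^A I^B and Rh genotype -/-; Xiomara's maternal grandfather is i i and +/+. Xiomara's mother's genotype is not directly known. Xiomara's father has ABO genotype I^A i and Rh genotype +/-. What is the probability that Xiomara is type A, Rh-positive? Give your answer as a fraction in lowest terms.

Xiomara's mother's ABO genotype from I^A I^B × i i: 1/2 I^A i, 1/2 I^B i.
Crossing each possibility with the father I^A i and summing P(type A): 1/2·3/4 + 1/2·1/4 = 1/2.
Similarly for Rh via the mother's Rh distribution: P(Rh+) = 3/4.
Independent loci: 1/2 × 3/4 = 3/8.

3/8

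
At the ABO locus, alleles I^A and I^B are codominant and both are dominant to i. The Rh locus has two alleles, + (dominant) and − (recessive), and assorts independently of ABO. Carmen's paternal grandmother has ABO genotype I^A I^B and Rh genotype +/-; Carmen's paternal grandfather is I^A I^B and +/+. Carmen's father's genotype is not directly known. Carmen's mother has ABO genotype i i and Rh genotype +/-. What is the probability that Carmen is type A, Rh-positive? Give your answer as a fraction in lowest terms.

7/16

Carmen's father's ABO genotype from I^A I^B × I^A I^B: 1/4 I^A I^A, 1/2 I^A I^B, 1/4 I^B I^B.
Crossing each possibility with the mother i i and summing P(type A): 1/4·1 + 1/2·1/2 + 1/4·0 = 1/2.
Similarly for Rh via the father's Rh distribution: P(Rh+) = 7/8.
Independent loci: 1/2 × 7/8 = 7/16.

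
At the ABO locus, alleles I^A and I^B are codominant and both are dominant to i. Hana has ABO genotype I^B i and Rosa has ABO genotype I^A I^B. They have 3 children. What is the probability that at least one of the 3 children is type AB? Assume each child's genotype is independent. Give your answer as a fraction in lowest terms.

ABO cross I^B i × I^A I^B → 1/4 A, 1/2 B, 1/4 AB.
So P(type AB) = 1/4 per child.
P(none) = (3/4)^3 = 27/64; P(at least one) = 1 − 27/64 = 37/64.

37/64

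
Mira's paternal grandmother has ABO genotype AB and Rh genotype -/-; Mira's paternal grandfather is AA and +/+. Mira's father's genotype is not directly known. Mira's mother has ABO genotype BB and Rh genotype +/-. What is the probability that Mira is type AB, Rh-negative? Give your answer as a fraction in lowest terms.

Mira's father's ABO genotype from AB × AA: 1/2 AA, 1/2 AB.
Crossing each possibility with the mother BB and summing P(type AB): 1/2·1 + 1/2·1/2 = 3/4.
Similarly for Rh via the father's Rh distribution: P(Rh-) = 1/4.
Independent loci: 3/4 × 1/4 = 3/16.

3/16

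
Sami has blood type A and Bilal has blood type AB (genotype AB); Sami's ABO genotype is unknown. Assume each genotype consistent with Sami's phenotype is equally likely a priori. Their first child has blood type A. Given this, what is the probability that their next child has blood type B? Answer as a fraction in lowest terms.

Possible genotypes: Sami ∈ {AA, AO}; Bilal ∈ {AB}.
Weight each parental genotype pair by prior × P(type-A child):
  AA × AB: posterior weight 1/2; P(next child type B) = 0.
  AO × AB: posterior weight 1/2; P(next child type B) = 1/4.
Weighted sum = 1/8.

1/8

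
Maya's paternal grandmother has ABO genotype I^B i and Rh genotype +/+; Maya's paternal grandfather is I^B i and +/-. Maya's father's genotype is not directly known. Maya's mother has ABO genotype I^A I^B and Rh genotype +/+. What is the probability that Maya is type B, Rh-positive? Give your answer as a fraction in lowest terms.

1/2

Maya's father's ABO genotype from I^B i × I^B i: 1/4 I^B I^B, 1/2 I^B i, 1/4 i i.
Crossing each possibility with the mother I^A I^B and summing P(type B): 1/4·1/2 + 1/2·1/2 + 1/4·1/2 = 1/2.
Similarly for Rh via the father's Rh distribution: P(Rh+) = 1.
Independent loci: 1/2 × 1 = 1/2.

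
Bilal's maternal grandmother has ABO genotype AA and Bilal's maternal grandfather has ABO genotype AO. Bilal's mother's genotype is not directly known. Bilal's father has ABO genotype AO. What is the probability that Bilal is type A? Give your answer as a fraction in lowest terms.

Bilal's mother's ABO genotype from AA × AO: 1/2 AA, 1/2 AO.
Crossing each possibility with the father AO and summing P(type A): 1/2·1 + 1/2·3/4 = 7/8.

7/8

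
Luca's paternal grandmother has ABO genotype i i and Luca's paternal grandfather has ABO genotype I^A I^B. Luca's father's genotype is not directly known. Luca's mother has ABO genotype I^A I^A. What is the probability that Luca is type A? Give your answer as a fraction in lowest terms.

3/4

Luca's father's ABO genotype from i i × I^A I^B: 1/2 I^A i, 1/2 I^B i.
Crossing each possibility with the mother I^A I^A and summing P(type A): 1/2·1 + 1/2·1/2 = 3/4.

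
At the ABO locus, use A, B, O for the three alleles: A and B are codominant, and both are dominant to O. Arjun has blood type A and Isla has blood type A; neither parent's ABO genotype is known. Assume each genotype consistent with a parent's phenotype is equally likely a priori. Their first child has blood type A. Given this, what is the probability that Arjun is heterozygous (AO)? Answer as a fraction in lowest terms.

7/15

Possible genotypes: Arjun ∈ {AA, AO}; Isla ∈ {AA, AO}.
Weight each parental genotype pair by prior × P(type-A child):
  AA × AA: posterior weight 4/15.
  AA × AO: posterior weight 4/15.
  AO × AA: posterior weight 4/15.
  AO × AO: posterior weight 1/5.
Sum the posterior weight over pairs where Arjun is AO: 7/15.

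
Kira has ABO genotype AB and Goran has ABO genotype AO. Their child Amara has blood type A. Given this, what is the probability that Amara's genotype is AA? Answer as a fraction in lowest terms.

Cross AB × AO → 1/4 AA, 1/4 AB, 1/4 AO, 1/4 BO.
Type-A genotypes among offspring: AA (1/4), AO (1/4); total 1/2.
P(AA | type A) = (1/4) / (1/2) = 1/2.

1/2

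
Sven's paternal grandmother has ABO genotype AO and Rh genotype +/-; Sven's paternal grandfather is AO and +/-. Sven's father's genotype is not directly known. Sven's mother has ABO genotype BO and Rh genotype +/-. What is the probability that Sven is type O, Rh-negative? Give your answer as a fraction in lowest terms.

Sven's father's ABO genotype from AO × AO: 1/4 AA, 1/2 AO, 1/4 OO.
Crossing each possibility with the mother BO and summing P(type O): 1/4·0 + 1/2·1/4 + 1/4·1/2 = 1/4.
Similarly for Rh via the father's Rh distribution: P(Rh-) = 1/4.
Independent loci: 1/4 × 1/4 = 1/16.

1/16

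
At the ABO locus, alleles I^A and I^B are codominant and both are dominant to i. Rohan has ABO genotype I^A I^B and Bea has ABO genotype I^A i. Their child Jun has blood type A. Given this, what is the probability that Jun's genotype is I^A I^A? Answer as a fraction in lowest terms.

1/2

Cross I^A I^B × I^A i → 1/4 I^A I^A, 1/4 I^A I^B, 1/4 I^A i, 1/4 I^B i.
Type-A genotypes among offspring: I^A I^A (1/4), I^A i (1/4); total 1/2.
P(I^A I^A | type A) = (1/4) / (1/2) = 1/2.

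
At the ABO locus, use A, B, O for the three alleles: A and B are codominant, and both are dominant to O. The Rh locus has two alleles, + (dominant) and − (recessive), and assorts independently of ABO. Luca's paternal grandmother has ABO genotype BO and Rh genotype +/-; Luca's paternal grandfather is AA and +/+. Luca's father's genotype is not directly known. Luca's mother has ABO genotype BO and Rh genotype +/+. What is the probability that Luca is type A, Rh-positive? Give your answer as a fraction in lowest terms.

1/4

Luca's father's ABO genotype from BO × AA: 1/2 AB, 1/2 AO.
Crossing each possibility with the mother BO and summing P(type A): 1/2·1/4 + 1/2·1/4 = 1/4.
Similarly for Rh via the father's Rh distribution: P(Rh+) = 1.
Independent loci: 1/4 × 1 = 1/4.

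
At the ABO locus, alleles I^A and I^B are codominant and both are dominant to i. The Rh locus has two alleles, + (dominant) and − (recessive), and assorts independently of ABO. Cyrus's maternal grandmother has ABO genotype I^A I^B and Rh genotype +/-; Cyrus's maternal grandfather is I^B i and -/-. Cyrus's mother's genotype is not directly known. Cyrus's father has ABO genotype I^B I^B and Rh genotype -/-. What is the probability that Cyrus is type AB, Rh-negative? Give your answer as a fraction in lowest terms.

3/16

Cyrus's mother's ABO genotype from I^A I^B × I^B i: 1/4 I^A I^B, 1/4 I^A i, 1/4 I^B I^B, 1/4 I^B i.
Crossing each possibility with the father I^B I^B and summing P(type AB): 1/4·1/2 + 1/4·1/2 + 1/4·0 + 1/4·0 = 1/4.
Similarly for Rh via the mother's Rh distribution: P(Rh-) = 3/4.
Independent loci: 1/4 × 3/4 = 3/16.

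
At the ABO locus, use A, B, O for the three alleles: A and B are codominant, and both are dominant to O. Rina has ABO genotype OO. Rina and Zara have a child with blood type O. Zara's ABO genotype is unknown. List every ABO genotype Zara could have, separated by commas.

For each candidate genotype of Zara, check whether crossing it with OO can produce every observed child phenotype.
  AA → possible child types {A} ✗
  AB → possible child types {A, B} ✗
  AO → possible child types {O, A} ✓
  BB → possible child types {B} ✗
  BO → possible child types {O, B} ✓
  OO → possible child types {O} ✓

AO, BO, OO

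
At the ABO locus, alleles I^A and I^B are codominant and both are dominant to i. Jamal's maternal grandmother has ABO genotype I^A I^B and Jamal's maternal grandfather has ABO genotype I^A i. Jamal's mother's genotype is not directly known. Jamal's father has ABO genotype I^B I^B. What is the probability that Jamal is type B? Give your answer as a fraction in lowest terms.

1/2

Jamal's mother's ABO genotype from I^A I^B × I^A i: 1/4 I^A I^A, 1/4 I^A I^B, 1/4 I^A i, 1/4 I^B i.
Crossing each possibility with the father I^B I^B and summing P(type B): 1/4·0 + 1/4·1/2 + 1/4·1/2 + 1/4·1 = 1/2.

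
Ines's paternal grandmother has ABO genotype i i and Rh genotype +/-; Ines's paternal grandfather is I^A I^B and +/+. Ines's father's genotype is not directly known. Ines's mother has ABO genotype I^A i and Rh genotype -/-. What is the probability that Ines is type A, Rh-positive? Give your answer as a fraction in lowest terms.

3/8

Ines's father's ABO genotype from i i × I^A I^B: 1/2 I^A i, 1/2 I^B i.
Crossing each possibility with the mother I^A i and summing P(type A): 1/2·3/4 + 1/2·1/4 = 1/2.
Similarly for Rh via the father's Rh distribution: P(Rh+) = 3/4.
Independent loci: 1/2 × 3/4 = 3/8.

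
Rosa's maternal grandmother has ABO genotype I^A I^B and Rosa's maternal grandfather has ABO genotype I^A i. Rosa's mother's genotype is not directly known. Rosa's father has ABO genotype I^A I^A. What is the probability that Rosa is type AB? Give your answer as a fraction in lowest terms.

1/4

Rosa's mother's ABO genotype from I^A I^B × I^A i: 1/4 I^A I^A, 1/4 I^A I^B, 1/4 I^A i, 1/4 I^B i.
Crossing each possibility with the father I^A I^A and summing P(type AB): 1/4·0 + 1/4·1/2 + 1/4·0 + 1/4·1/2 = 1/4.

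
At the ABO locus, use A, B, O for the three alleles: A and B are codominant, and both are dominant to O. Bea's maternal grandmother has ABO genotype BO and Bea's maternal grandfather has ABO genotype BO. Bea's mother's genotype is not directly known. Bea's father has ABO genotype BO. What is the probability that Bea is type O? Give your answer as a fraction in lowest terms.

1/4

Bea's mother's ABO genotype from BO × BO: 1/4 BB, 1/2 BO, 1/4 OO.
Crossing each possibility with the father BO and summing P(type O): 1/4·0 + 1/2·1/4 + 1/4·1/2 = 1/4.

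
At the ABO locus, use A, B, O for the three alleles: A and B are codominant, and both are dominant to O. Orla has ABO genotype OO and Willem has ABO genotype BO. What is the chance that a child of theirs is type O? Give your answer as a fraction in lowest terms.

ABO cross OO × BO → offspring phenotypes: 1/2 O, 1/2 B.
So P(type O) = 1/2.

1/2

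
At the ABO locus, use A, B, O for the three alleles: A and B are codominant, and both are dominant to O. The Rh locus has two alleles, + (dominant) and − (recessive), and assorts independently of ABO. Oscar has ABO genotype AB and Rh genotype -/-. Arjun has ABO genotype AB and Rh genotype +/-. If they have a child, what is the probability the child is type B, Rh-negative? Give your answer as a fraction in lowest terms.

1/8

ABO cross AB × AB → offspring phenotypes: 1/4 A, 1/4 B, 1/2 AB.
Rh cross -/- × +/- → 1/2 Rh+, 1/2 Rh-.
Independent loci: P(type B, Rh-negative) = 1/4 × 1/2 = 1/8.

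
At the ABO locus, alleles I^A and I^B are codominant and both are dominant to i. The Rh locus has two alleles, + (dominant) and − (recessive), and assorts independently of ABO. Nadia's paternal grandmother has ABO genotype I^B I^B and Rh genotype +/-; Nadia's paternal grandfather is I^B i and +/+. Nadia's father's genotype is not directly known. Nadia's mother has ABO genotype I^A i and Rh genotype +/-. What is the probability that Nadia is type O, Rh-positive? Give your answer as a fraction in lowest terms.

7/64

Nadia's father's ABO genotype from I^B I^B × I^B i: 1/2 I^B I^B, 1/2 I^B i.
Crossing each possibility with the mother I^A i and summing P(type O): 1/2·0 + 1/2·1/4 = 1/8.
Similarly for Rh via the father's Rh distribution: P(Rh+) = 7/8.
Independent loci: 1/8 × 7/8 = 7/64.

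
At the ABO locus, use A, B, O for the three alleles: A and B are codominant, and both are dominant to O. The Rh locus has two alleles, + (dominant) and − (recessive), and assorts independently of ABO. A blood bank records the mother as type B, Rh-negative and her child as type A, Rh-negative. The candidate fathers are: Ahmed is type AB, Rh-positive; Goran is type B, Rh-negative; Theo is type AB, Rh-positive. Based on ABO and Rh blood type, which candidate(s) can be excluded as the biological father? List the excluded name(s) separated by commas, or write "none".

A candidate is excluded only if no genotype consistent with his phenotype could produce a type A, Rh-negative child with a type B, Rh-negative mother.
Goran (type B, Rh-): no genotype consistent with that phenotype can produce a type-A Rh- child with a type-B mother.

Goran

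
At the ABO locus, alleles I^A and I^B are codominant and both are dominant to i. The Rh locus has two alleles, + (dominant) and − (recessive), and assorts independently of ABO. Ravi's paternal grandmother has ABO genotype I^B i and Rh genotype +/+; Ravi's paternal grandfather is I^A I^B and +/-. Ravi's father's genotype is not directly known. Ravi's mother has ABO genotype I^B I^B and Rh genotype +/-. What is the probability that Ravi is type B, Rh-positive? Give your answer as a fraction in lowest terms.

Ravi's father's ABO genotype from I^B i × I^A I^B: 1/4 I^A I^B, 1/4 I^A i, 1/4 I^B I^B, 1/4 I^B i.
Crossing each possibility with the mother I^B I^B and summing P(type B): 1/4·1/2 + 1/4·1/2 + 1/4·1 + 1/4·1 = 3/4.
Similarly for Rh via the father's Rh distribution: P(Rh+) = 7/8.
Independent loci: 3/4 × 7/8 = 21/32.

21/32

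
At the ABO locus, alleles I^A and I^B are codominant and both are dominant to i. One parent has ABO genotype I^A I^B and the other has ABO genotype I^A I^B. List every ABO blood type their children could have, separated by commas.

Gametes from I^A I^B × I^A I^B give offspring ABO genotypes I^A I^A, I^A I^B, I^B I^B, i.e. phenotypes A, B, AB.

A, B, AB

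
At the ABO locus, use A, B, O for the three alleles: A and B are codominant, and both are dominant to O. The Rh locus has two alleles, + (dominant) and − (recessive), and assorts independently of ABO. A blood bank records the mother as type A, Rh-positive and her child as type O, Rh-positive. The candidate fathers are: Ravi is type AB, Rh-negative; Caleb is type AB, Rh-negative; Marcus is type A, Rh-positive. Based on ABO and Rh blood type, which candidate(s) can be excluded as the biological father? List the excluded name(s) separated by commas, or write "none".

A candidate is excluded only if no genotype consistent with his phenotype could produce a type O, Rh-positive child with a type A, Rh-positive mother.
Ravi (type AB, Rh-): no genotype consistent with that phenotype can produce a type-O Rh+ child with a type-A mother.
Caleb (type AB, Rh-): no genotype consistent with that phenotype can produce a type-O Rh+ child with a type-A mother.

Ravi, Caleb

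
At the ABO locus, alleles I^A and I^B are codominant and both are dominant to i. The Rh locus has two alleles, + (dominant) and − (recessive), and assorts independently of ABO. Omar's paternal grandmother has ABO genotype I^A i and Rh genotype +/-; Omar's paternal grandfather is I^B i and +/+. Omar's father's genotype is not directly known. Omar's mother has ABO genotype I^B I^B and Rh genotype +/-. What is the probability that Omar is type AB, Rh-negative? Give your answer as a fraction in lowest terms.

Omar's father's ABO genotype from I^A i × I^B i: 1/4 I^A I^B, 1/4 I^A i, 1/4 I^B i, 1/4 i i.
Crossing each possibility with the mother I^B I^B and summing P(type AB): 1/4·1/2 + 1/4·1/2 + 1/4·0 + 1/4·0 = 1/4.
Similarly for Rh via the father's Rh distribution: P(Rh-) = 1/8.
Independent loci: 1/4 × 1/8 = 1/32.

1/32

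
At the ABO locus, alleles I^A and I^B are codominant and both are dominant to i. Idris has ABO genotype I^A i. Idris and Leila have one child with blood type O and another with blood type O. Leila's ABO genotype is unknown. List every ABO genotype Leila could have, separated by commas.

For each candidate genotype of Leila, check whether crossing it with I^A i can produce every observed child phenotype.
  I^A I^A → possible child types {A} ✗
  I^A I^B → possible child types {A, B, AB} ✗
  I^A i → possible child types {O, A} ✓
  I^B I^B → possible child types {B, AB} ✗
  I^B i → possible child types {O, A, B, AB} ✓
  i i → possible child types {O, A} ✓

I^A i, I^B i, i i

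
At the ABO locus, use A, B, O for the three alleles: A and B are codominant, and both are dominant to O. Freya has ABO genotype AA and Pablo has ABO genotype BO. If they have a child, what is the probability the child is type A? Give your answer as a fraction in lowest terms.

ABO cross AA × BO → offspring phenotypes: 1/2 A, 1/2 AB.
So P(type A) = 1/2.

1/2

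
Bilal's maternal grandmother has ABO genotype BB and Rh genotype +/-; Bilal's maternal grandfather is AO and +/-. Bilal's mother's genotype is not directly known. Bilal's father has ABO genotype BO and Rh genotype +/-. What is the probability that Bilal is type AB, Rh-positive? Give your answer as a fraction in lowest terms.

Bilal's mother's ABO genotype from BB × AO: 1/2 AB, 1/2 BO.
Crossing each possibility with the father BO and summing P(type AB): 1/2·1/4 + 1/2·0 = 1/8.
Similarly for Rh via the mother's Rh distribution: P(Rh+) = 3/4.
Independent loci: 1/8 × 3/4 = 3/32.

3/32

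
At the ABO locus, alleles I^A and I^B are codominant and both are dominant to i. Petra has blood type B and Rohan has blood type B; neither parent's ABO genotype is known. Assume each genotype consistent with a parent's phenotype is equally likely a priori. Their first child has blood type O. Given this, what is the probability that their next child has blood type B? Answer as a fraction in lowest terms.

3/4

Possible genotypes: Petra ∈ {I^B I^B, I^B i}; Rohan ∈ {I^B I^B, I^B i}.
Weight each parental genotype pair by prior × P(type-O child):
  I^B i × I^B i: posterior weight 1; P(next child type B) = 3/4.
Weighted sum = 3/4.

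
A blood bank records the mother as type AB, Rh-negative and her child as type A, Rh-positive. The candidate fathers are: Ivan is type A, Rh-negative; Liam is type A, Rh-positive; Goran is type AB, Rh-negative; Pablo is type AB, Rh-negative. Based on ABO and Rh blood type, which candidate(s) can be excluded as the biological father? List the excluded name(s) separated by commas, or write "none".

Ivan, Goran, Pablo

A candidate is excluded only if no genotype consistent with his phenotype could produce a type A, Rh-positive child with a type AB, Rh-negative mother.
Ivan (type A, Rh-): no genotype consistent with that phenotype can produce a type-A Rh+ child with a type-AB mother.
Goran (type AB, Rh-): no genotype consistent with that phenotype can produce a type-A Rh+ child with a type-AB mother.
Pablo (type AB, Rh-): no genotype consistent with that phenotype can produce a type-A Rh+ child with a type-AB mother.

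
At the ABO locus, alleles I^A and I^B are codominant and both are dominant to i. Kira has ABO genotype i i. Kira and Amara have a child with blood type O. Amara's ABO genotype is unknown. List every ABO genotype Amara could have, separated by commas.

For each candidate genotype of Amara, check whether crossing it with i i can produce every observed child phenotype.
  I^A I^A → possible child types {A} ✗
  I^A I^B → possible child types {A, B} ✗
  I^A i → possible child types {O, A} ✓
  I^B I^B → possible child types {B} ✗
  I^B i → possible child types {O, B} ✓
  i i → possible child types {O} ✓

I^A i, I^B i, i i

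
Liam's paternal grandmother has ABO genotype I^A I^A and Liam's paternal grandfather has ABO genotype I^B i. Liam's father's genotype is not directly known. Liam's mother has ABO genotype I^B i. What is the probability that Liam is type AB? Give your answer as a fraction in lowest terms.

Liam's father's ABO genotype from I^A I^A × I^B i: 1/2 I^A I^B, 1/2 I^A i.
Crossing each possibility with the mother I^B i and summing P(type AB): 1/2·1/4 + 1/2·1/4 = 1/4.

1/4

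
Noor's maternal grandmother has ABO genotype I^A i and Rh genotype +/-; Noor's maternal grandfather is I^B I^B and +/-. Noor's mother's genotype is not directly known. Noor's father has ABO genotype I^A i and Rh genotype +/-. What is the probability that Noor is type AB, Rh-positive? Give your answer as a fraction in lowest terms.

3/16

Noor's mother's ABO genotype from I^A i × I^B I^B: 1/2 I^A I^B, 1/2 I^B i.
Crossing each possibility with the father I^A i and summing P(type AB): 1/2·1/4 + 1/2·1/4 = 1/4.
Similarly for Rh via the mother's Rh distribution: P(Rh+) = 3/4.
Independent loci: 1/4 × 3/4 = 3/16.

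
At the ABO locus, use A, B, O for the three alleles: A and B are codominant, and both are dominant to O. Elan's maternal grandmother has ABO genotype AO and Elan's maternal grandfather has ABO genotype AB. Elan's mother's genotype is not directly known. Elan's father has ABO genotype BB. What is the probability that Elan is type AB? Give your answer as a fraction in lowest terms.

Elan's mother's ABO genotype from AO × AB: 1/4 AA, 1/4 AB, 1/4 AO, 1/4 BO.
Crossing each possibility with the father BB and summing P(type AB): 1/4·1 + 1/4·1/2 + 1/4·1/2 + 1/4·0 = 1/2.

1/2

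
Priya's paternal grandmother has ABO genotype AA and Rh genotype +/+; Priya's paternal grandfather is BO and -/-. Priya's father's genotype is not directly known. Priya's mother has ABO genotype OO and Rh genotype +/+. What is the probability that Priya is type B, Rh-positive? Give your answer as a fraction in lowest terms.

Priya's father's ABO genotype from AA × BO: 1/2 AB, 1/2 AO.
Crossing each possibility with the mother OO and summing P(type B): 1/2·1/2 + 1/2·0 = 1/4.
Similarly for Rh via the father's Rh distribution: P(Rh+) = 1.
Independent loci: 1/4 × 1 = 1/4.

1/4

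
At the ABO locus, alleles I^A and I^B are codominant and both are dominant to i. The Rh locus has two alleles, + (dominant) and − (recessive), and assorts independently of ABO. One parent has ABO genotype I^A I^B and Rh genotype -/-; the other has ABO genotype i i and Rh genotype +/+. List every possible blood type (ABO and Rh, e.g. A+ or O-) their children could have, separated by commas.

Gametes from I^A I^B × i i give offspring ABO genotypes I^A i, I^B i, i.e. phenotypes A, B.
Rh cross -/- × +/+ → phenotypes Rh+.
Combining independently: A+, B+.

A+, B+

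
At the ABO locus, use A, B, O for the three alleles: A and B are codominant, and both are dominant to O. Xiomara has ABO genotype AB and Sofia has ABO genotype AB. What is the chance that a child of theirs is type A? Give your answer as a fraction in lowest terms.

ABO cross AB × AB → offspring phenotypes: 1/4 A, 1/4 B, 1/2 AB.
So P(type A) = 1/4.

1/4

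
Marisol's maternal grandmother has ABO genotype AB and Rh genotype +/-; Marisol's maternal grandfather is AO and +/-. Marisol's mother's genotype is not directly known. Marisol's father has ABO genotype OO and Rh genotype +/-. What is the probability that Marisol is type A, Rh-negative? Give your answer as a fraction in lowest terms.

1/8

Marisol's mother's ABO genotype from AB × AO: 1/4 AA, 1/4 AB, 1/4 AO, 1/4 BO.
Crossing each possibility with the father OO and summing P(type A): 1/4·1 + 1/4·1/2 + 1/4·1/2 + 1/4·0 = 1/2.
Similarly for Rh via the mother's Rh distribution: P(Rh-) = 1/4.
Independent loci: 1/2 × 1/4 = 1/8.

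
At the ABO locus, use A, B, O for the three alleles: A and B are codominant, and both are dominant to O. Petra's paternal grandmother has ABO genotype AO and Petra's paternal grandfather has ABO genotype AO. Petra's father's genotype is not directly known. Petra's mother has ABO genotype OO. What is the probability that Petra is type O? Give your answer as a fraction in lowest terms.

Petra's father's ABO genotype from AO × AO: 1/4 AA, 1/2 AO, 1/4 OO.
Crossing each possibility with the mother OO and summing P(type O): 1/4·0 + 1/2·1/2 + 1/4·1 = 1/2.

1/2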